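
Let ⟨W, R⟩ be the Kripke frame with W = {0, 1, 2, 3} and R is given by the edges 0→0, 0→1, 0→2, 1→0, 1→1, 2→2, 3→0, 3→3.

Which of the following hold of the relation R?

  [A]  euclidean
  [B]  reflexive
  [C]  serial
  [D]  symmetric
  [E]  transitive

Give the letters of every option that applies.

B, C

(A) not euclidean: 0 R 1 and 0 R 2 but not 1 R 2.
(B) reflexive: each world relates to itself.
(C) serial: every world has an R-successor.
(D) not symmetric: 0 R 2 but not 2 R 0.
(E) not transitive: 1 R 0 and 0 R 2 but not 1 R 2.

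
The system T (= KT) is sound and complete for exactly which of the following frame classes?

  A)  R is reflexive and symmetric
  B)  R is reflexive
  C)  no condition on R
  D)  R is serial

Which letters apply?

(A) this class determines B (= KTB), not T (= KT).
(B) T (= KT) is sound and complete for exactly this class.
(C) this class determines K, not T (= KT).
(D) this class determines D, not T (= KT).

B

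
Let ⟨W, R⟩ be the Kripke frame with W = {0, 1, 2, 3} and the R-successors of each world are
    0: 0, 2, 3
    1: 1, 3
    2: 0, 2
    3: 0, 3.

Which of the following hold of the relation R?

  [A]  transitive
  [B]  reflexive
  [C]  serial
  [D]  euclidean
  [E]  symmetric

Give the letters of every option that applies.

(A) not transitive: 1 R 3 and 3 R 0 but not 1 R 0.
(B) reflexive: each world relates to itself.
(C) serial: every world has an R-successor.
(D) not euclidean: 0 R 2 and 0 R 3 but not 2 R 3.
(E) not symmetric: 1 R 3 but not 3 R 1.

B, C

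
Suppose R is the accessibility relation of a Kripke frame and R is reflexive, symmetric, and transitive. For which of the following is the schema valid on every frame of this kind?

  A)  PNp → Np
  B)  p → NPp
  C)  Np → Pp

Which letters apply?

A relation that is reflexive, symmetric, and transitive is also euclidean and serial.
(A) PNp → Np is the dual of axiom 5; it is valid on a frame exactly when R is euclidean. Every such R is euclidean, so valid.
(B) p → NPp is axiom B, which corresponds to symmetry. Every such R is symmetric — valid.
(C) Np → Pp is axiom D; it is valid on a frame exactly when R is serial. Every such R is serial, so valid.

A, B, C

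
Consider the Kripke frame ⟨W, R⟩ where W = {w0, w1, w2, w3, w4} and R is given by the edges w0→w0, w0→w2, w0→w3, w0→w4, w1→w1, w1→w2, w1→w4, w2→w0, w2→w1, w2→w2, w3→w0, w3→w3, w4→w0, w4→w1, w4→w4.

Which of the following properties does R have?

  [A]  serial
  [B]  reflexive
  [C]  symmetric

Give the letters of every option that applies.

(A) serial: every world has an R-successor.
(B) reflexive: each world relates to itself.
(C) symmetric: every R-edge is matched by its reverse.

A, B, C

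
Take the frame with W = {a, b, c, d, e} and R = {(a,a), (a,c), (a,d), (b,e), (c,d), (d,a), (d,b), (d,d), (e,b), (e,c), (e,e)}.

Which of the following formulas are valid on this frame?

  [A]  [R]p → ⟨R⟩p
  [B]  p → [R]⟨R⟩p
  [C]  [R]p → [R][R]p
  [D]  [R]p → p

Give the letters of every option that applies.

R is not reflexive: not b R b.
R is not symmetric: a R c but not c R a.
R is not transitive: a R d and d R b but not a R b.
R is serial: every world has an R-successor.
(A) axiom D: valid iff R is serial. R is serial — valid.
(B) p → [R]⟨R⟩p is axiom B, which corresponds to symmetry. R is not symmetric — not valid.
(C) [R]p → [R][R]p (axiom 4) characterises the transitive frames. R is not transitive — not valid.
(D) axiom T: valid iff R is reflexive. R is not reflexive — not valid.

A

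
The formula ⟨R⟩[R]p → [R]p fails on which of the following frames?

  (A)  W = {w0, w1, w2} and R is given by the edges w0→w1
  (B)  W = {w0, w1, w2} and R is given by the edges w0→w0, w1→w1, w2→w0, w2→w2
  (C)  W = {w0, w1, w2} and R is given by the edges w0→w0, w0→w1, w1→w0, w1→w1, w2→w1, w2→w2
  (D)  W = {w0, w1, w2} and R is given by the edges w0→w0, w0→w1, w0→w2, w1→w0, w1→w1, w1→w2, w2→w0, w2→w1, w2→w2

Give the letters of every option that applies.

A, B, C

The schema ⟨R⟩[R]p → [R]p is the dual of axiom 5; it is valid on a frame iff R is euclidean.
(A) R is not euclidean (w0 R w1 and w0 R w1 but not w1 R w1), so the schema fails here.
(B) R is not euclidean (w2 R w0 and w2 R w2 but not w0 R w2), so the schema fails here.
(C) R is not euclidean (w2 R w1 and w2 R w2 but not w1 R w2), so the schema fails here.
(D) R is euclidean (any two R-successors of the same world are R-related), so the schema is valid here.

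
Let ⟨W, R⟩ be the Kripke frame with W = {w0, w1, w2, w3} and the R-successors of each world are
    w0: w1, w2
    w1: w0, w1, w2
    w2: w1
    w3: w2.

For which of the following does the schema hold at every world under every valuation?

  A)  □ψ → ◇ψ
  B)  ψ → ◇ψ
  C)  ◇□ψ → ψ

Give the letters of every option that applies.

R is not reflexive: not w0 R w0.
R is not symmetric: w0 R w2 but not w2 R w0.
R is serial: every world has an R-successor.
(A) axiom D: valid iff R is serial. R is serial — valid.
(B) ψ → ◇ψ is the dual of axiom T; it is valid on a frame exactly when R is reflexive. R is not reflexive, so not valid.
(C) ◇□ψ → ψ is the dual of axiom B, which corresponds to symmetry. R is not symmetric — not valid.

A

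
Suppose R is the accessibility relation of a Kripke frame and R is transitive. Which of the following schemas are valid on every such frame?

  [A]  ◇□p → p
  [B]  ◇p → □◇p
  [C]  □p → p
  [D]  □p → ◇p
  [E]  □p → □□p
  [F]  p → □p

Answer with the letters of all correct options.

(A) ◇□p → p (the dual of axiom B) characterises the symmetric frames. Such an R need not be symmetric — not valid.
(B) ◇p → □◇p is axiom 5, which corresponds to the euclidean property. Such an R need not be euclidean — not valid.
(C) □p → p is axiom T; it is valid on a frame exactly when R is reflexive. Such an R need not be reflexive, so not valid.
(D) □p → ◇p is axiom D; it is valid on a frame exactly when R is serial. Such an R need not be serial, so not valid.
(E) □p → □□p (axiom 4) characterises the transitive frames. Every such R is transitive — valid.
(F) p → □p is equivalent to ◇p→p; it holds exactly when R ⊆ identity. Such an R need not be a subset of the identity — not valid.

E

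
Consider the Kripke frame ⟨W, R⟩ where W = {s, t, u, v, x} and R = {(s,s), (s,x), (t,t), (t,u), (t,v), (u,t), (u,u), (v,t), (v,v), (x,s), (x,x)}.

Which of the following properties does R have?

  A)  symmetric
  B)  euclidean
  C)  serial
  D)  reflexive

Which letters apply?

A, C, D

(A) symmetric: every R-edge is matched by its reverse.
(B) not euclidean: t R u and t R v but not u R v.
(C) serial: every world has an R-successor.
(D) reflexive: each world relates to itself.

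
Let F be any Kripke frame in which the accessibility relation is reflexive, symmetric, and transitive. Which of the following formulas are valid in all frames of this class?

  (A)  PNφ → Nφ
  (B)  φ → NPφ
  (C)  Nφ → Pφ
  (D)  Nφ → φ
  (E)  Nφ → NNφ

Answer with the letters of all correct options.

A relation that is reflexive, symmetric, and transitive is also euclidean and serial.
(A) PNφ → Nφ (the dual of axiom 5) characterises the euclidean frames. Every such R is euclidean — valid.
(B) φ → NPφ is axiom B; it is valid on a frame exactly when R is symmetric. Every such R is symmetric, so valid.
(C) Nφ → Pφ is axiom D; it is valid on a frame exactly when R is serial. Every such R is serial, so valid.
(D) Nφ → φ is axiom T, which corresponds to reflexivity. Every such R is reflexive — valid.
(E) Nφ → NNφ (axiom 4) characterises the transitive frames. Every such R is transitive — valid.

A, B, C, D, E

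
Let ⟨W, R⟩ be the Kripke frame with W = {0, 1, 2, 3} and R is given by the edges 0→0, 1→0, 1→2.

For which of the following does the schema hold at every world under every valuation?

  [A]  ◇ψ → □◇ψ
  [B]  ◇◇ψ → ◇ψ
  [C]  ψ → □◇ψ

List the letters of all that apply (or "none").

R is not symmetric: 1 R 0 but not 0 R 1.
R is transitive: R is closed under composition.
R is not euclidean: 1 R 0 and 1 R 2 but not 0 R 2.
(A) ◇ψ → □◇ψ is axiom 5, which corresponds to the euclidean property. R is not euclidean — not valid.
(B) the dual of axiom 4: valid iff R is transitive. R is transitive — valid.
(C) ψ → □◇ψ is axiom B; it is valid on a frame exactly when R is symmetric. R is not symmetric, so not valid.

B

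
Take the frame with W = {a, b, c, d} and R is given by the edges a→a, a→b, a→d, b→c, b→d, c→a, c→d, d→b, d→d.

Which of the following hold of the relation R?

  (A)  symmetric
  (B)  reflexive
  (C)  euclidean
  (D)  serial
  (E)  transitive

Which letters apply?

D

(A) not symmetric: a R b but not b R a.
(B) not reflexive: not b R b.
(C) not euclidean: a R b and a R a but not b R a.
(D) serial: every world has an R-successor.
(E) not transitive: a R b and b R c but not a R c.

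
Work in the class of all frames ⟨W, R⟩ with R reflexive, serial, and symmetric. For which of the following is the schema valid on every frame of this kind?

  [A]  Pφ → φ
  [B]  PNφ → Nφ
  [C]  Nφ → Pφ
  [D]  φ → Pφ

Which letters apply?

(A) Pφ → φ is valid only on frames where every R-edge is a self-loop. Such an R need not be a subset of the identity — not valid.
(B) PNφ → Nφ is the dual of axiom 5, which corresponds to the euclidean property. Such an R need not be euclidean — not valid.
(C) Nφ → Pφ (axiom D) characterises the serial frames. Every such R is serial — valid.
(D) φ → Pφ is the dual of axiom T; it is valid on a frame exactly when R is reflexive. Every such R is reflexive, so valid.

C, D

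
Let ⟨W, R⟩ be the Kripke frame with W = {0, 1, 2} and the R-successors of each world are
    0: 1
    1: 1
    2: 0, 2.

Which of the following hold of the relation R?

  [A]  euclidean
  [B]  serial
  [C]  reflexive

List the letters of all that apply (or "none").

(A) not euclidean: 2 R 0 and 2 R 2 but not 0 R 2.
(B) serial: every world has an R-successor.
(C) not reflexive: not 0 R 0.

B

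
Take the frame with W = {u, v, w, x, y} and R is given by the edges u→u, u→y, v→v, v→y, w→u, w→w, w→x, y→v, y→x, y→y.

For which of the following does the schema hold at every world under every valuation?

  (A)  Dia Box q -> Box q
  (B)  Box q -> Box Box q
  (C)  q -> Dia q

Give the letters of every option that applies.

R is not reflexive: not x R x.
R is not transitive: u R y and y R v but not u R v.
R is not euclidean: u R y and u R u but not y R u.
(A) Dia Box q -> Box q (the dual of axiom 5) characterises the euclidean frames. R is not euclidean — not valid.
(B) Box q -> Box Box q (axiom 4) characterises the transitive frames. R is not transitive — not valid.
(C) q -> Dia q is the dual of axiom T, which corresponds to reflexivity. R is not reflexive — not valid.

none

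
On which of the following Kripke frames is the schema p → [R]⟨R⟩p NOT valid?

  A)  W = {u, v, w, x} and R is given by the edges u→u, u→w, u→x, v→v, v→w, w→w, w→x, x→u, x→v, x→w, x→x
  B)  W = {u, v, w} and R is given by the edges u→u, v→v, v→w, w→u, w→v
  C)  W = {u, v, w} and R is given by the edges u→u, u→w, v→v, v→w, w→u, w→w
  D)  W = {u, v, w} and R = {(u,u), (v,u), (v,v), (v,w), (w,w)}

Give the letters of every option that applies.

A, B, C, D

The schema p → [R]⟨R⟩p is axiom B; it is valid on a frame iff R is symmetric.
(A) R is not symmetric (u R w but not w R u), so the schema fails here.
(B) R is not symmetric (w R u but not u R w), so the schema fails here.
(C) R is not symmetric (v R w but not w R v), so the schema fails here.
(D) R is not symmetric (v R u but not u R v), so the schema fails here.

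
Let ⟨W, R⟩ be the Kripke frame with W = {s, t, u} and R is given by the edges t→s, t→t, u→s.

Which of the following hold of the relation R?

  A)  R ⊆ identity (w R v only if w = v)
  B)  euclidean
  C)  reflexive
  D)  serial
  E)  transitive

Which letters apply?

(A) not ⊆ identity: t R s with t ≠ s.
(B) not euclidean: t R s and t R t but not s R t.
(C) not reflexive: not s R s.
(D) not serial: s has no R-successor.
(E) transitive: R is closed under composition.

E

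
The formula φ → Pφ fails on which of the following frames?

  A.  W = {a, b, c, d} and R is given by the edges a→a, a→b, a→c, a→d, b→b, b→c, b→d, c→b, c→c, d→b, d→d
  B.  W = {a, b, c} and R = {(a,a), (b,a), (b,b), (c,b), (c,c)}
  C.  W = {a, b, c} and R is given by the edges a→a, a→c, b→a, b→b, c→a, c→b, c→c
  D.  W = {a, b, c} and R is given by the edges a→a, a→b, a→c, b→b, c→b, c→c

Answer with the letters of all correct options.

The schema φ → Pφ is the dual of axiom T; it is valid on a frame iff R is reflexive.
(A) R is reflexive (each world relates to itself), so the schema is valid here.
(B) R is reflexive (each world relates to itself), so the schema is valid here.
(C) R is reflexive (each world relates to itself), so the schema is valid here.
(D) R is reflexive (each world relates to itself), so the schema is valid here.

none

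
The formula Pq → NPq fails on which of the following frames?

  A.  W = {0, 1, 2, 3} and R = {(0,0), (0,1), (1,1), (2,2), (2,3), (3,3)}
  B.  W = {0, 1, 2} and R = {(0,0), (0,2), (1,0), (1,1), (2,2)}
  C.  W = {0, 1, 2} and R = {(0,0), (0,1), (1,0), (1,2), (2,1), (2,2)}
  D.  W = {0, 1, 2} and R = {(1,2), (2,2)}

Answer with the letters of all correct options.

A, B, C

The schema Pq → NPq is axiom 5; it is valid on a frame iff R is euclidean.
(A) R is not euclidean (0 R 1 and 0 R 0 but not 1 R 0), so the schema fails here.
(B) R is not euclidean (0 R 2 and 0 R 0 but not 2 R 0), so the schema fails here.
(C) R is not euclidean (1 R 0 and 1 R 2 but not 0 R 2), so the schema fails here.
(D) R is euclidean (any two R-successors of the same world are R-related), so the schema is valid here.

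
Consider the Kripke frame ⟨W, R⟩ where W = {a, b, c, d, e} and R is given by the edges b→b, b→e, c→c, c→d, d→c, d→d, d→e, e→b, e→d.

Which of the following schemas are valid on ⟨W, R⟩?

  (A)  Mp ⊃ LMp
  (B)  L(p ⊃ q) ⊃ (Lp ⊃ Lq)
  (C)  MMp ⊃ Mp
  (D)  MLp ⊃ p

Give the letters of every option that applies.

B, D

R is symmetric: every R-edge is matched by its reverse.
R is not transitive: b R e and e R d but not b R d.
R is not euclidean: d R c and d R e but not c R e.
(A) Mp ⊃ LMp is axiom 5, which corresponds to the euclidean property. R is not euclidean — not valid.
(B) L(p ⊃ q) ⊃ (Lp ⊃ Lq) is the K axiom; it holds on all frames — valid.
(C) MMp ⊃ Mp is the dual of axiom 4; it is valid on a frame exactly when R is transitive. R is not transitive, so not valid.
(D) MLp ⊃ p is the dual of axiom B, which corresponds to symmetry. R is symmetric — valid.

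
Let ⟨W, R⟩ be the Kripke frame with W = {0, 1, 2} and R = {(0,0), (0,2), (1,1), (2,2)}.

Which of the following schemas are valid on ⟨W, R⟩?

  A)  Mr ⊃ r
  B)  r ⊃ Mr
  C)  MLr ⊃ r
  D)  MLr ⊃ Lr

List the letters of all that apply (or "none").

B

R is reflexive: each world relates to itself.
R is not symmetric: 0 R 2 but not 2 R 0.
R is not euclidean: 0 R 2 and 0 R 0 but not 2 R 0.
R is not a subset of the identity: 0 R 2 with 0 ≠ 2.
(A) Mr ⊃ r is valid only on frames where every R-edge is a self-loop. Here R ⊄ identity — not valid.
(B) r ⊃ Mr is the dual of axiom T; it is valid on a frame exactly when R is reflexive. R is reflexive, so valid.
(C) MLr ⊃ r is the dual of axiom B; it is valid on a frame exactly when R is symmetric. R is not symmetric, so not valid.
(D) MLr ⊃ Lr is the dual of axiom 5, which corresponds to the euclidean property. R is not euclidean — not valid.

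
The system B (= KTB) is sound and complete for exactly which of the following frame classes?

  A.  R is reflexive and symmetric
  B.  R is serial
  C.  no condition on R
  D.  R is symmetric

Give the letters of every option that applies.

A

(A) B (= KTB) is sound and complete for exactly this class.
(B) this class determines D, not B (= KTB).
(C) this class determines K, not B (= KTB).
(D) this class determines KB, not B (= KTB).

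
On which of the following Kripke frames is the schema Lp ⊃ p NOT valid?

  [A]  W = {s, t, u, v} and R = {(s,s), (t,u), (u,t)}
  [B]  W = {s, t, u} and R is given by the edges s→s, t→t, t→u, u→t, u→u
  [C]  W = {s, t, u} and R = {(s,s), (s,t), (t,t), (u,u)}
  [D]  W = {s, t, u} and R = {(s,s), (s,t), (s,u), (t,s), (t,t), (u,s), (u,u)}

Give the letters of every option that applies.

The schema Lp ⊃ p is axiom T; it is valid on a frame iff R is reflexive.
(A) R is not reflexive (not t R t), so the schema fails here.
(B) R is reflexive (each world relates to itself), so the schema is valid here.
(C) R is reflexive (each world relates to itself), so the schema is valid here.
(D) R is reflexive (each world relates to itself), so the schema is valid here.

A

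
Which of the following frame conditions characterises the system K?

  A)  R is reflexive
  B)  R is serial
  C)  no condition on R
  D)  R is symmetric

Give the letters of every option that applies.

(A) this class determines T (= KT), not K.
(B) this class determines D, not K.
(C) K is sound and complete for exactly this class.
(D) this class determines KB, not K.

C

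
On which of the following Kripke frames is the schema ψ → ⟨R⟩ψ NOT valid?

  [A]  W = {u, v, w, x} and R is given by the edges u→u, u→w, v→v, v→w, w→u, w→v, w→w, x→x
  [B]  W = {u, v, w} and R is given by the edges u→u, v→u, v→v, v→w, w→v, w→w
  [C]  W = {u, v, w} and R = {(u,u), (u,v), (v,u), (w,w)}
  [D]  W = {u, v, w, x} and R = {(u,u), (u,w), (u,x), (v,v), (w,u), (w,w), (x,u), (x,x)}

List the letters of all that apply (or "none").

The schema ψ → ⟨R⟩ψ is the dual of axiom T; it is valid on a frame iff R is reflexive.
(A) R is reflexive (each world relates to itself), so the schema is valid here.
(B) R is reflexive (each world relates to itself), so the schema is valid here.
(C) R is not reflexive (not v R v), so the schema fails here.
(D) R is reflexive (each world relates to itself), so the schema is valid here.

C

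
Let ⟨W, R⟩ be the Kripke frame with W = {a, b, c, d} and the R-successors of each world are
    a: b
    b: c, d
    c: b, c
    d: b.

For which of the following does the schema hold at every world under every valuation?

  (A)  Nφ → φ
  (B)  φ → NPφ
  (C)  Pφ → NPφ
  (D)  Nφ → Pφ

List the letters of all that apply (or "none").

R is not reflexive: not a R a.
R is not symmetric: a R b but not b R a.
R is not euclidean: b R c and b R d but not c R d.
R is serial: every world has an R-successor.
(A) Nφ → φ is axiom T, which corresponds to reflexivity. R is not reflexive — not valid.
(B) axiom B: valid iff R is symmetric. R is not symmetric — not valid.
(C) axiom 5: valid iff R is euclidean. R is not euclidean — not valid.
(D) Nφ → Pφ is axiom D; it is valid on a frame exactly when R is serial. R is serial, so valid.

D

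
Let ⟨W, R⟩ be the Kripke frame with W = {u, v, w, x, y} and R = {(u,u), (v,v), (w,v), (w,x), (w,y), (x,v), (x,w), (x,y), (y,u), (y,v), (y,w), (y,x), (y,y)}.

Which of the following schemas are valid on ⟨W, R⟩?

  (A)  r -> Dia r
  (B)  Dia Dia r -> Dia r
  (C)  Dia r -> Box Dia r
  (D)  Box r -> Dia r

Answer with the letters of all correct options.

R is not reflexive: not w R w.
R is not transitive: w R x and x R w but not w R w.
R is not euclidean: w R v and w R x but not v R x.
R is serial: every world has an R-successor.
(A) r -> Dia r is the dual of axiom T; it is valid on a frame exactly when R is reflexive. R is not reflexive, so not valid.
(B) Dia Dia r -> Dia r is the dual of axiom 4, which corresponds to transitivity. R is not transitive — not valid.
(C) Dia r -> Box Dia r (axiom 5) characterises the euclidean frames. R is not euclidean — not valid.
(D) Box r -> Dia r is axiom D; it is valid on a frame exactly when R is serial. R is serial, so valid.

D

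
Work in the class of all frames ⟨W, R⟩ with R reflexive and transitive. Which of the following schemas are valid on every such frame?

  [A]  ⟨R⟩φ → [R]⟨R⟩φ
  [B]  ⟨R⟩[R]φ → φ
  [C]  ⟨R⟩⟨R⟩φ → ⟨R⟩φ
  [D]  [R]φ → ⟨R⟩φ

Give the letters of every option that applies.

C, D

Reflexive relations are serial.
(A) ⟨R⟩φ → [R]⟨R⟩φ (axiom 5) characterises the euclidean frames. Such an R need not be euclidean — not valid.
(B) ⟨R⟩[R]φ → φ is the dual of axiom B; it is valid on a frame exactly when R is symmetric. Such an R need not be symmetric, so not valid.
(C) ⟨R⟩⟨R⟩φ → ⟨R⟩φ is the dual of axiom 4; it is valid on a frame exactly when R is transitive. Every such R is transitive, so valid.
(D) [R]φ → ⟨R⟩φ is axiom D, which corresponds to seriality. Every such R is serial — valid.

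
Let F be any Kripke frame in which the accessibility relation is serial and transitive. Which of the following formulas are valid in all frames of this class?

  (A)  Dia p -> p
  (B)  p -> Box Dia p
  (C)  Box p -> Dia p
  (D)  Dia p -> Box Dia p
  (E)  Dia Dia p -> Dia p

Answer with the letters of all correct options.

(A) Dia p -> p is valid only on frames where every R-edge is a self-loop. Such an R need not be a subset of the identity — not valid.
(B) p -> Box Dia p (axiom B) characterises the symmetric frames. Such an R need not be symmetric — not valid.
(C) Box p -> Dia p is axiom D, which corresponds to seriality. Every such R is serial — valid.
(D) axiom 5: valid iff R is euclidean. Such an R need not be euclidean — not valid.
(E) Dia Dia p -> Dia p is the dual of axiom 4, which corresponds to transitivity. Every such R is transitive — valid.

C, E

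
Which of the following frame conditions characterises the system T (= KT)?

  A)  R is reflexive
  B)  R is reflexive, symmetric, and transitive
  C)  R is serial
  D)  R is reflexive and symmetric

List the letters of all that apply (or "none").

(A) T (= KT) is sound and complete for exactly this class.
(B) this class determines S5, not T (= KT).
(C) this class determines D, not T (= KT).
(D) this class determines B (= KTB), not T (= KT).

A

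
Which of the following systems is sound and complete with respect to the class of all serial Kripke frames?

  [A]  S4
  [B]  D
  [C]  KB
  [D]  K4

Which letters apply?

(A) S4 is determined by the class of reflexive and transitive frames.
(B) D is determined by exactly this class.
(C) KB is determined by the class of symmetric frames.
(D) K4 is determined by the class of transitive frames.

B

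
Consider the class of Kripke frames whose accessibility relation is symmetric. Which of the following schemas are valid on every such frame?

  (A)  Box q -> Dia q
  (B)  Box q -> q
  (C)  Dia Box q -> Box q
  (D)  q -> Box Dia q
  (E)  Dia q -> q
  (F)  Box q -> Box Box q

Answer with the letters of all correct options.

(A) Box q -> Dia q is axiom D, which corresponds to seriality. Such an R need not be serial — not valid.
(B) axiom T: valid iff R is reflexive. Such an R need not be reflexive — not valid.
(C) Dia Box q -> Box q is the dual of axiom 5; it is valid on a frame exactly when R is euclidean. Such an R need not be euclidean, so not valid.
(D) q -> Box Dia q is axiom B; it is valid on a frame exactly when R is symmetric. Every such R is symmetric, so valid.
(E) Dia q -> q (the converse of T) corresponds to R being a subset of the identity. Such an R need not be a subset of the identity, so not valid.
(F) Box q -> Box Box q (axiom 4) characterises the transitive frames. Such an R need not be transitive — not valid.

D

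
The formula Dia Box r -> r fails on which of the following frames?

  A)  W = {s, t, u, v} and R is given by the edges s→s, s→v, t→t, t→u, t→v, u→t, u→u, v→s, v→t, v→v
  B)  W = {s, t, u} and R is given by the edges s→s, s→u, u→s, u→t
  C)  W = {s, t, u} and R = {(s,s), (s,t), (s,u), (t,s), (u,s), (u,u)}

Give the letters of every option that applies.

The schema Dia Box r -> r is the dual of axiom B; it is valid on a frame iff R is symmetric.
(A) R is symmetric (every R-edge is matched by its reverse), so the schema is valid here.
(B) R is not symmetric (u R t but not t R u), so the schema fails here.
(C) R is symmetric (every R-edge is matched by its reverse), so the schema is valid here.

B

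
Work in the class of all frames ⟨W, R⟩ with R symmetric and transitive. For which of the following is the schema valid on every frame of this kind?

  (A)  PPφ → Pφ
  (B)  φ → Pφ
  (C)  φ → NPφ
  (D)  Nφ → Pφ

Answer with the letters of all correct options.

A, C

A symmetric transitive relation is euclidean (uRv and uRw give vRu by symmetry, then vRw by transitivity).
(A) PPφ → Pφ (the dual of axiom 4) characterises the transitive frames. Every such R is transitive — valid.
(B) φ → Pφ is the dual of axiom T, which corresponds to reflexivity. Such an R need not be reflexive — not valid.
(C) φ → NPφ is axiom B; it is valid on a frame exactly when R is symmetric. Every such R is symmetric, so valid.
(D) Nφ → Pφ (axiom D) characterises the serial frames. Such an R need not be serial — not valid.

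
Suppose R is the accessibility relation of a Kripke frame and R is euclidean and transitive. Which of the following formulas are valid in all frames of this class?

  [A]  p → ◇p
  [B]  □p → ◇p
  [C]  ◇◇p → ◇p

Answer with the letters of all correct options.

C

(A) the dual of axiom T: valid iff R is reflexive. Such an R need not be reflexive — not valid.
(B) □p → ◇p is axiom D, which corresponds to seriality. Such an R need not be serial — not valid.
(C) ◇◇p → ◇p (the dual of axiom 4) characterises the transitive frames. Every such R is transitive — valid.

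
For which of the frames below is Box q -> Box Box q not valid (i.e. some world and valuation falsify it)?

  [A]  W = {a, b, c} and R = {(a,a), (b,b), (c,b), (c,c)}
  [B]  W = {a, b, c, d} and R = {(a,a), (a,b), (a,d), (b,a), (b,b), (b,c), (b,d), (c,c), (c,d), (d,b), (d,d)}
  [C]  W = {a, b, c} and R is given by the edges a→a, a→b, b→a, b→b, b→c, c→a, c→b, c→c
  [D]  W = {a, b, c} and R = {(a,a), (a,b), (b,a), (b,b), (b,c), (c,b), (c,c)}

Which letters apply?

The schema Box q -> Box Box q is axiom 4; it is valid on a frame iff R is transitive.
(A) R is transitive (R is closed under composition), so the schema is valid here.
(B) R is not transitive (a R b and b R c but not a R c), so the schema fails here.
(C) R is not transitive (a R b and b R c but not a R c), so the schema fails here.
(D) R is not transitive (a R b and b R c but not a R c), so the schema fails here.

B, C, D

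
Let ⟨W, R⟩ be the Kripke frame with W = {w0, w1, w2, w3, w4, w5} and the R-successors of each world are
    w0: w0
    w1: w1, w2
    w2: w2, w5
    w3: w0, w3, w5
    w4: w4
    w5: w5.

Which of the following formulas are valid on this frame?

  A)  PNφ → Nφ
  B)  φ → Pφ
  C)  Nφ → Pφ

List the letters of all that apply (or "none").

R is reflexive: each world relates to itself.
R is not euclidean: w1 R w2 and w1 R w1 but not w2 R w1.
R is serial: every world has an R-successor.
(A) PNφ → Nφ (the dual of axiom 5) characterises the euclidean frames. R is not euclidean — not valid.
(B) φ → Pφ (the dual of axiom T) characterises the reflexive frames. R is reflexive — valid.
(C) Nφ → Pφ (axiom D) characterises the serial frames. R is serial — valid.

B, C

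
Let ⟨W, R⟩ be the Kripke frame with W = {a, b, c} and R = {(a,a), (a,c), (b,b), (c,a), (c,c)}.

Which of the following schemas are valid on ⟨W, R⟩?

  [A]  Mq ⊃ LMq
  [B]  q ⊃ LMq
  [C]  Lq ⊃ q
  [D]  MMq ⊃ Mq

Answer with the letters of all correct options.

R is reflexive: each world relates to itself.
R is symmetric: every R-edge is matched by its reverse.
R is transitive: R is closed under composition.
R is euclidean: any two R-successors of the same world are R-related.
(A) axiom 5: valid iff R is euclidean. R is euclidean — valid.
(B) q ⊃ LMq is axiom B; it is valid on a frame exactly when R is symmetric. R is symmetric, so valid.
(C) Lq ⊃ q is axiom T, which corresponds to reflexivity. R is reflexive — valid.
(D) MMq ⊃ Mq is the dual of axiom 4; it is valid on a frame exactly when R is transitive. R is transitive, so valid.

A, B, C, D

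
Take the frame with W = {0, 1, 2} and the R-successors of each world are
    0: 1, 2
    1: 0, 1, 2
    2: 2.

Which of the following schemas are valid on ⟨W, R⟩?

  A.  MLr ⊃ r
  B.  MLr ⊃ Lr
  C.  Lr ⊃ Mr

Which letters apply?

R is not symmetric: 0 R 2 but not 2 R 0.
R is not euclidean: 0 R 2 and 0 R 1 but not 2 R 1.
R is serial: every world has an R-successor.
(A) MLr ⊃ r is the dual of axiom B, which corresponds to symmetry. R is not symmetric — not valid.
(B) MLr ⊃ Lr (the dual of axiom 5) characterises the euclidean frames. R is not euclidean — not valid.
(C) axiom D: valid iff R is serial. R is serial — valid.

C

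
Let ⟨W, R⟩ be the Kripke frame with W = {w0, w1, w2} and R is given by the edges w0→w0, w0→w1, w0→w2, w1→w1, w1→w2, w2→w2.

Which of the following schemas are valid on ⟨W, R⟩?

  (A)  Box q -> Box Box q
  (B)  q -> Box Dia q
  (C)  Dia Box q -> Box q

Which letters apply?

R is not symmetric: w0 R w1 but not w1 R w0.
R is transitive: R is closed under composition.
R is not euclidean: w0 R w1 and w0 R w0 but not w1 R w0.
(A) Box q -> Box Box q is axiom 4; it is valid on a frame exactly when R is transitive. R is transitive, so valid.
(B) q -> Box Dia q (axiom B) characterises the symmetric frames. R is not symmetric — not valid.
(C) the dual of axiom 5: valid iff R is euclidean. R is not euclidean — not valid.

A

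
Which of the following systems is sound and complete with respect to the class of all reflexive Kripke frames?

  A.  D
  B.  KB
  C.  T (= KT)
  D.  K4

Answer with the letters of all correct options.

C

(A) D is determined by the class of serial frames.
(B) KB is determined by the class of symmetric frames.
(C) T (= KT) is determined by exactly this class.
(D) K4 is determined by the class of transitive frames.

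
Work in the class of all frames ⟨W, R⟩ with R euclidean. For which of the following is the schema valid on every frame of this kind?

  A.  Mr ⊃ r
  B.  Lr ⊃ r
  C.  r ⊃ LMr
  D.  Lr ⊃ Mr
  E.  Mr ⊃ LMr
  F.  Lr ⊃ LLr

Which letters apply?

(A) Mr ⊃ r is valid only on frames where every R-edge is a self-loop. Such an R need not be a subset of the identity — not valid.
(B) Lr ⊃ r (axiom T) characterises the reflexive frames. Such an R need not be reflexive — not valid.
(C) axiom B: valid iff R is symmetric. Such an R need not be symmetric — not valid.
(D) Lr ⊃ Mr is axiom D; it is valid on a frame exactly when R is serial. Such an R need not be serial, so not valid.
(E) Mr ⊃ LMr is axiom 5; it is valid on a frame exactly when R is euclidean. Every such R is euclidean, so valid.
(F) axiom 4: valid iff R is transitive. Such an R need not be transitive — not valid.

E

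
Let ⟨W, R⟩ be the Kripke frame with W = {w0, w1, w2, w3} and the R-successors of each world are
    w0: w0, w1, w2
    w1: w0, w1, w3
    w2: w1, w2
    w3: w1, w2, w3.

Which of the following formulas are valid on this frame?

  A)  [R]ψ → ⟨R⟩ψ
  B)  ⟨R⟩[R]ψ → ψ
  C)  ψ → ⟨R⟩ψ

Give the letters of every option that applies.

R is reflexive: each world relates to itself.
R is not symmetric: w0 R w2 but not w2 R w0.
R is serial: every world has an R-successor.
(A) [R]ψ → ⟨R⟩ψ (axiom D) characterises the serial frames. R is serial — valid.
(B) ⟨R⟩[R]ψ → ψ (the dual of axiom B) characterises the symmetric frames. R is not symmetric — not valid.
(C) the dual of axiom T: valid iff R is reflexive. R is reflexive — valid.

A, C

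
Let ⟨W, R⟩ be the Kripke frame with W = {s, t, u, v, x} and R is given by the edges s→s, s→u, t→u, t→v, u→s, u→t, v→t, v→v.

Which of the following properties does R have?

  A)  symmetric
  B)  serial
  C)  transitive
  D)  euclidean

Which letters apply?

A

(A) symmetric: every R-edge is matched by its reverse.
(B) not serial: x has no R-successor.
(C) not transitive: s R u and u R t but not s R t.
(D) not euclidean: t R u and t R v but not u R v.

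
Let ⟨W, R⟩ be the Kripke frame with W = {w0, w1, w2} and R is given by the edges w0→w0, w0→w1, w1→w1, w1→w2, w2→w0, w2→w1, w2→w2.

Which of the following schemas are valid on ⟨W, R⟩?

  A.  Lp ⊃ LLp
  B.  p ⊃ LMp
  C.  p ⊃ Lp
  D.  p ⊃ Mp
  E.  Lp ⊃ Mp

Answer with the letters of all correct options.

R is reflexive: each world relates to itself.
R is not symmetric: w0 R w1 but not w1 R w0.
R is not transitive: w0 R w1 and w1 R w2 but not w0 R w2.
R is serial: every world has an R-successor.
R is not a subset of the identity: w0 R w1 with w0 ≠ w1.
(A) axiom 4: valid iff R is transitive. R is not transitive — not valid.
(B) axiom B: valid iff R is symmetric. R is not symmetric — not valid.
(C) p ⊃ Lp (equivalent to ◇p→p) corresponds to R being a subset of the identity. Here R ⊄ identity, so not valid.
(D) the dual of axiom T: valid iff R is reflexive. R is reflexive — valid.
(E) Lp ⊃ Mp is axiom D, which corresponds to seriality. R is serial — valid.

D, E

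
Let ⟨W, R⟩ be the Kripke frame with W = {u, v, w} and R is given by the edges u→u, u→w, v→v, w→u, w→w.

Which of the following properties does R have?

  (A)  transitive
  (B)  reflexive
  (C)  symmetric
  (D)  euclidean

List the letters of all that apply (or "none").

A, B, C, D

(A) transitive: R is closed under composition.
(B) reflexive: each world relates to itself.
(C) symmetric: every R-edge is matched by its reverse.
(D) euclidean: any two R-successors of the same world are R-related.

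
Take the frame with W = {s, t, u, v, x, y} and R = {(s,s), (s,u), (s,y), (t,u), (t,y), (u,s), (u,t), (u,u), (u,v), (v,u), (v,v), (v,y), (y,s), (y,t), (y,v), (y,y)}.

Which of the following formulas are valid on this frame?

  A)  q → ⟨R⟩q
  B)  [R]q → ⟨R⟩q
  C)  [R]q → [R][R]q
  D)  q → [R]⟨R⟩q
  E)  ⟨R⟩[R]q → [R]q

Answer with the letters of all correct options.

R is not reflexive: not t R t.
R is symmetric: every R-edge is matched by its reverse.
R is not transitive: s R u and u R t but not s R t.
R is not euclidean: s R u and s R y but not u R y.
R is not serial: x has no R-successor.
(A) q → ⟨R⟩q is the dual of axiom T; it is valid on a frame exactly when R is reflexive. R is not reflexive, so not valid.
(B) [R]q → ⟨R⟩q is axiom D; it is valid on a frame exactly when R is serial. R is not serial, so not valid.
(C) [R]q → [R][R]q is axiom 4, which corresponds to transitivity. R is not transitive — not valid.
(D) q → [R]⟨R⟩q (axiom B) characterises the symmetric frames. R is symmetric — valid.
(E) ⟨R⟩[R]q → [R]q is the dual of axiom 5, which corresponds to the euclidean property. R is not euclidean — not valid.

D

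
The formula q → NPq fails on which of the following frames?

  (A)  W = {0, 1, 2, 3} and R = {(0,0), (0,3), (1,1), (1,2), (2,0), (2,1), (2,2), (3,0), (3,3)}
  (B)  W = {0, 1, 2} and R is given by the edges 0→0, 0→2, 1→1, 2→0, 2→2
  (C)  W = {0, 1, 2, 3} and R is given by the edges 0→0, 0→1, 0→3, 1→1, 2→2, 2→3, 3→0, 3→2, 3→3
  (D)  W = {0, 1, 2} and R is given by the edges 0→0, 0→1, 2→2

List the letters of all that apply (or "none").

The schema q → NPq is axiom B; it is valid on a frame iff R is symmetric.
(A) R is not symmetric (2 R 0 but not 0 R 2), so the schema fails here.
(B) R is symmetric (every R-edge is matched by its reverse), so the schema is valid here.
(C) R is not symmetric (0 R 1 but not 1 R 0), so the schema fails here.
(D) R is not symmetric (0 R 1 but not 1 R 0), so the schema fails here.

A, C, D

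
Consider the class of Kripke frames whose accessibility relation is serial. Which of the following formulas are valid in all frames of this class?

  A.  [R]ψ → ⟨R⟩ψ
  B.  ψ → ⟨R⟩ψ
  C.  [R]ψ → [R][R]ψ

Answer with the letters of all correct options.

A

(A) [R]ψ → ⟨R⟩ψ is axiom D, which corresponds to seriality. Every such R is serial — valid.
(B) ψ → ⟨R⟩ψ (the dual of axiom T) characterises the reflexive frames. Such an R need not be reflexive — not valid.
(C) axiom 4: valid iff R is transitive. Such an R need not be transitive — not valid.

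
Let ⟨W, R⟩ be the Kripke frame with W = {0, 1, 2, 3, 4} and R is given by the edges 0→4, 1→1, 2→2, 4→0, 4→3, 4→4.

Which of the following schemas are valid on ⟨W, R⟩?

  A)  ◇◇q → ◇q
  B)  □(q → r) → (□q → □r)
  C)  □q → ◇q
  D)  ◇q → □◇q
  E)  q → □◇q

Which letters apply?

B

R is not symmetric: 4 R 3 but not 3 R 4.
R is not transitive: 0 R 4 and 4 R 0 but not 0 R 0.
R is not euclidean: 4 R 0 and 4 R 3 but not 0 R 3.
R is not serial: 3 has no R-successor.
(A) the dual of axiom 4: valid iff R is transitive. R is not transitive — not valid.
(B) this is just K, valid on every normal frame.
(C) □q → ◇q (axiom D) characterises the serial frames. R is not serial — not valid.
(D) axiom 5: valid iff R is euclidean. R is not euclidean — not valid.
(E) q → □◇q is axiom B; it is valid on a frame exactly when R is symmetric. R is not symmetric, so not valid.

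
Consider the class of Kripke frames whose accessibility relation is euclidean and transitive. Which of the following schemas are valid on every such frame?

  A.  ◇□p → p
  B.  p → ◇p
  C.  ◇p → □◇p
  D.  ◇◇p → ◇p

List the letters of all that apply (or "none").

C, D

(A) ◇□p → p is the dual of axiom B, which corresponds to symmetry. Such an R need not be symmetric — not valid.
(B) p → ◇p is the dual of axiom T; it is valid on a frame exactly when R is reflexive. Such an R need not be reflexive, so not valid.
(C) ◇p → □◇p (axiom 5) characterises the euclidean frames. Every such R is euclidean — valid.
(D) ◇◇p → ◇p (the dual of axiom 4) characterises the transitive frames. Every such R is transitive — valid.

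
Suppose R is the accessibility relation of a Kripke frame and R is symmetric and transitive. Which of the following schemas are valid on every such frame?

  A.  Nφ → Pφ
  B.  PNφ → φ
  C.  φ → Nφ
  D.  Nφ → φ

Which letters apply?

B

A symmetric transitive relation is euclidean (uRv and uRw give vRu by symmetry, then vRw by transitivity).
(A) Nφ → Pφ (axiom D) characterises the serial frames. Such an R need not be serial — not valid.
(B) PNφ → φ is the dual of axiom B, which corresponds to symmetry. Every such R is symmetric — valid.
(C) φ → Nφ (equivalent to ◇p→p) corresponds to R being a subset of the identity. Such an R need not be a subset of the identity, so not valid.
(D) Nφ → φ (axiom T) characterises the reflexive frames. Such an R need not be reflexive — not valid.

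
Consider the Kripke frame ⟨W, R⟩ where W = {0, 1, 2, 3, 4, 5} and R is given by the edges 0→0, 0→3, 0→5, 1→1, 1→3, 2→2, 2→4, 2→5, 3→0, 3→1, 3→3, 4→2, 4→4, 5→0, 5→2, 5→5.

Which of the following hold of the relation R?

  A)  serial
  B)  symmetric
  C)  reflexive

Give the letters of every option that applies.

A, B, C

(A) serial: every world has an R-successor.
(B) symmetric: every R-edge is matched by its reverse.
(C) reflexive: each world relates to itself.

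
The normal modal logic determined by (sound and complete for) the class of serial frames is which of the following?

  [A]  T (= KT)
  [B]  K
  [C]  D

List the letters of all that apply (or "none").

C

(A) T (= KT) is determined by the class of reflexive frames.
(B) K is determined by the class of arbitrary frames.
(C) D is determined by exactly this class.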